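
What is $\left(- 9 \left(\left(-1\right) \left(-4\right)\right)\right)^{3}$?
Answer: $-46656$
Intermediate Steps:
$\left(- 9 \left(\left(-1\right) \left(-4\right)\right)\right)^{3} = \left(\left(-9\right) 4\right)^{3} = \left(-36\right)^{3} = -46656$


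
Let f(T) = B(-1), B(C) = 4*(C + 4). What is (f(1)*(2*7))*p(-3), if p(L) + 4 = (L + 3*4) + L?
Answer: 336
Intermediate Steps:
B(C) = 16 + 4*C (B(C) = 4*(4 + C) = 16 + 4*C)
f(T) = 12 (f(T) = 16 + 4*(-1) = 16 - 4 = 12)
p(L) = 8 + 2*L (p(L) = -4 + ((L + 3*4) + L) = -4 + ((L + 12) + L) = -4 + ((12 + L) + L) = -4 + (12 + 2*L) = 8 + 2*L)
(f(1)*(2*7))*p(-3) = (12*(2*7))*(8 + 2*(-3)) = (12*14)*(8 - 6) = 168*2 = 336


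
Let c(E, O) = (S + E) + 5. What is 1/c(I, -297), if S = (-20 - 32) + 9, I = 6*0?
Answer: -1/38 ≈ -0.026316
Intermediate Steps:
I = 0
S = -43 (S = -52 + 9 = -43)
c(E, O) = -38 + E (c(E, O) = (-43 + E) + 5 = -38 + E)
1/c(I, -297) = 1/(-38 + 0) = 1/(-38) = -1/38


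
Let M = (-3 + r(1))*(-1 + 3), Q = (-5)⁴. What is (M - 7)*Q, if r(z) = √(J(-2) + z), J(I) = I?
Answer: -8125 + 1250*I ≈ -8125.0 + 1250.0*I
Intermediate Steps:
Q = 625
r(z) = √(-2 + z)
M = -6 + 2*I (M = (-3 + √(-2 + 1))*(-1 + 3) = (-3 + √(-1))*2 = (-3 + I)*2 = -6 + 2*I ≈ -6.0 + 2.0*I)
(M - 7)*Q = ((-6 + 2*I) - 7)*625 = (-13 + 2*I)*625 = -8125 + 1250*I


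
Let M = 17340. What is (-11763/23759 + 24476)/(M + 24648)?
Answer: 581513521/997592892 ≈ 0.58292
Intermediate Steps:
(-11763/23759 + 24476)/(M + 24648) = (-11763/23759 + 24476)/(17340 + 24648) = (-11763*1/23759 + 24476)/41988 = (-11763/23759 + 24476)*(1/41988) = (581513521/23759)*(1/41988) = 581513521/997592892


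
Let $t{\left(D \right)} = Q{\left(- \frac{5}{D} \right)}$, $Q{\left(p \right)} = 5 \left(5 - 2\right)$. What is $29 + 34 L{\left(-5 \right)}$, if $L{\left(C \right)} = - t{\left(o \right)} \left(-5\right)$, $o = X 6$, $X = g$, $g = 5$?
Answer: $2579$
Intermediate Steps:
$X = 5$
$o = 30$ ($o = 5 \cdot 6 = 30$)
$Q{\left(p \right)} = 15$ ($Q{\left(p \right)} = 5 \cdot 3 = 15$)
$t{\left(D \right)} = 15$
$L{\left(C \right)} = 75$ ($L{\left(C \right)} = \left(-1\right) 15 \left(-5\right) = \left(-15\right) \left(-5\right) = 75$)
$29 + 34 L{\left(-5 \right)} = 29 + 34 \cdot 75 = 29 + 2550 = 2579$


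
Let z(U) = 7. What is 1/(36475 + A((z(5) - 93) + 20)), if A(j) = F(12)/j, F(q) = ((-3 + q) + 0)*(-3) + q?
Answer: 22/802455 ≈ 2.7416e-5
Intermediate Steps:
F(q) = 9 - 2*q (F(q) = (-3 + q)*(-3) + q = (9 - 3*q) + q = 9 - 2*q)
A(j) = -15/j (A(j) = (9 - 2*12)/j = (9 - 24)/j = -15/j)
1/(36475 + A((z(5) - 93) + 20)) = 1/(36475 - 15/((7 - 93) + 20)) = 1/(36475 - 15/(-86 + 20)) = 1/(36475 - 15/(-66)) = 1/(36475 - 15*(-1/66)) = 1/(36475 + 5/22) = 1/(802455/22) = 22/802455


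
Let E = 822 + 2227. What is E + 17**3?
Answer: 7962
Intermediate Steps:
E = 3049
E + 17**3 = 3049 + 17**3 = 3049 + 4913 = 7962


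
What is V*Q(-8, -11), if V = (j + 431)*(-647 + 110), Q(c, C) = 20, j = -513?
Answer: 880680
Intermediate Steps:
V = 44034 (V = (-513 + 431)*(-647 + 110) = -82*(-537) = 44034)
V*Q(-8, -11) = 44034*20 = 880680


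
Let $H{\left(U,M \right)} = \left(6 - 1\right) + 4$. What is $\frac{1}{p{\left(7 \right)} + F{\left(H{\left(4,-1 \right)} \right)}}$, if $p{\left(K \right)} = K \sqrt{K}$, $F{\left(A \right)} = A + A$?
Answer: $- \frac{18}{19} + \frac{7 \sqrt{7}}{19} \approx 0.027382$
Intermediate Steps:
$H{\left(U,M \right)} = 9$ ($H{\left(U,M \right)} = 5 + 4 = 9$)
$F{\left(A \right)} = 2 A$
$p{\left(K \right)} = K^{\frac{3}{2}}$
$\frac{1}{p{\left(7 \right)} + F{\left(H{\left(4,-1 \right)} \right)}} = \frac{1}{7^{\frac{3}{2}} + 2 \cdot 9} = \frac{1}{7 \sqrt{7} + 18} = \frac{1}{18 + 7 \sqrt{7}}$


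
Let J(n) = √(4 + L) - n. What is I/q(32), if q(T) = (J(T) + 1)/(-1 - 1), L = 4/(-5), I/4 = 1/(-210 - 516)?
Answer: -620/1738407 - 16*√5/1738407 ≈ -0.00037723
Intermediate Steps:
I = -2/363 (I = 4/(-210 - 516) = 4/(-726) = 4*(-1/726) = -2/363 ≈ -0.0055096)
L = -⅘ (L = 4*(-⅕) = -⅘ ≈ -0.80000)
J(n) = -n + 4*√5/5 (J(n) = √(4 - ⅘) - n = √(16/5) - n = 4*√5/5 - n = -n + 4*√5/5)
q(T) = -½ + T/2 - 2*√5/5 (q(T) = ((-T + 4*√5/5) + 1)/(-1 - 1) = (1 - T + 4*√5/5)/(-2) = (1 - T + 4*√5/5)*(-½) = -½ + T/2 - 2*√5/5)
I/q(32) = -2/(363*(-½ + (½)*32 - 2*√5/5)) = -2/(363*(-½ + 16 - 2*√5/5)) = -2/(363*(31/2 - 2*√5/5))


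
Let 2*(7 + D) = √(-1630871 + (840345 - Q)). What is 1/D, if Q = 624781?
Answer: -28/1415503 - 2*I*√1415307/1415503 ≈ -1.9781e-5 - 0.0016809*I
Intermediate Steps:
D = -7 + I*√1415307/2 (D = -7 + √(-1630871 + (840345 - 1*624781))/2 = -7 + √(-1630871 + (840345 - 624781))/2 = -7 + √(-1630871 + 215564)/2 = -7 + √(-1415307)/2 = -7 + (I*√1415307)/2 = -7 + I*√1415307/2 ≈ -7.0 + 594.83*I)
1/D = 1/(-7 + I*√1415307/2)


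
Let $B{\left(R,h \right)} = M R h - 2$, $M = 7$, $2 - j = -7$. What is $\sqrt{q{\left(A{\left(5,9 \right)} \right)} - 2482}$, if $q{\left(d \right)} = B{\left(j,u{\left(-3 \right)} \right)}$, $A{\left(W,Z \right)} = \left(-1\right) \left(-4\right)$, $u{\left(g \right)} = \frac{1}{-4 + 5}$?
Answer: $3 i \sqrt{269} \approx 49.204 i$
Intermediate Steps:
$j = 9$ ($j = 2 - -7 = 2 + 7 = 9$)
$u{\left(g \right)} = 1$ ($u{\left(g \right)} = 1^{-1} = 1$)
$B{\left(R,h \right)} = -2 + 7 R h$ ($B{\left(R,h \right)} = 7 R h - 2 = -2 + 7 R h$)
$A{\left(W,Z \right)} = 4$
$q{\left(d \right)} = 61$ ($q{\left(d \right)} = -2 + 7 \cdot 9 \cdot 1 = -2 + 63 = 61$)
$\sqrt{q{\left(A{\left(5,9 \right)} \right)} - 2482} = \sqrt{61 - 2482} = \sqrt{-2421} = 3 i \sqrt{269}$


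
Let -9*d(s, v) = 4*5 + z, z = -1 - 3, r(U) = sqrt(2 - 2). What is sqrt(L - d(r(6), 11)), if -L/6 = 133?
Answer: I*sqrt(7166)/3 ≈ 28.217*I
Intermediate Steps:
L = -798 (L = -6*133 = -798)
r(U) = 0 (r(U) = sqrt(0) = 0)
z = -4
d(s, v) = -16/9 (d(s, v) = -(4*5 - 4)/9 = -(20 - 4)/9 = -1/9*16 = -16/9)
sqrt(L - d(r(6), 11)) = sqrt(-798 - 1*(-16/9)) = sqrt(-798 + 16/9) = sqrt(-7166/9) = I*sqrt(7166)/3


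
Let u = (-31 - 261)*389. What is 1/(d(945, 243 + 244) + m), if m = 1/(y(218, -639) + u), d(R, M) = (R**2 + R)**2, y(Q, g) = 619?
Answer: 112969/90282832128512099 ≈ 1.2513e-12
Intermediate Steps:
d(R, M) = (R + R**2)**2
u = -113588 (u = -292*389 = -113588)
m = -1/112969 (m = 1/(619 - 113588) = 1/(-112969) = -1/112969 ≈ -8.8520e-6)
1/(d(945, 243 + 244) + m) = 1/(945**2*(1 + 945)**2 - 1/112969) = 1/(893025*946**2 - 1/112969) = 1/(893025*894916 - 1/112969) = 1/(799182360900 - 1/112969) = 1/(90282832128512099/112969) = 112969/90282832128512099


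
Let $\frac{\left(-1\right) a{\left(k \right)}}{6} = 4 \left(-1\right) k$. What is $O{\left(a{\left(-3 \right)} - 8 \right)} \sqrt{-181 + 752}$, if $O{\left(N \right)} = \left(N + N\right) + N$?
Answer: $- 240 \sqrt{571} \approx -5734.9$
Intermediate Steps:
$a{\left(k \right)} = 24 k$ ($a{\left(k \right)} = - 6 \cdot 4 \left(-1\right) k = - 6 \left(- 4 k\right) = 24 k$)
$O{\left(N \right)} = 3 N$ ($O{\left(N \right)} = 2 N + N = 3 N$)
$O{\left(a{\left(-3 \right)} - 8 \right)} \sqrt{-181 + 752} = 3 \left(24 \left(-3\right) - 8\right) \sqrt{-181 + 752} = 3 \left(-72 - 8\right) \sqrt{571} = 3 \left(-80\right) \sqrt{571} = - 240 \sqrt{571}$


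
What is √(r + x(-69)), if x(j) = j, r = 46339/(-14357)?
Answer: 2*I*√75958199/2051 ≈ 8.4987*I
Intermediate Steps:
r = -46339/14357 (r = 46339*(-1/14357) = -46339/14357 ≈ -3.2276)
√(r + x(-69)) = √(-46339/14357 - 69) = √(-1036972/14357) = 2*I*√75958199/2051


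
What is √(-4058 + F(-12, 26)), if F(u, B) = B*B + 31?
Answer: I*√3351 ≈ 57.888*I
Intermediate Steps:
F(u, B) = 31 + B² (F(u, B) = B² + 31 = 31 + B²)
√(-4058 + F(-12, 26)) = √(-4058 + (31 + 26²)) = √(-4058 + (31 + 676)) = √(-4058 + 707) = √(-3351) = I*√3351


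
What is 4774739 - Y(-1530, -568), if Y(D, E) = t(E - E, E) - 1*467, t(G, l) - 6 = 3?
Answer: 4775197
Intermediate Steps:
t(G, l) = 9 (t(G, l) = 6 + 3 = 9)
Y(D, E) = -458 (Y(D, E) = 9 - 1*467 = 9 - 467 = -458)
4774739 - Y(-1530, -568) = 4774739 - 1*(-458) = 4774739 + 458 = 4775197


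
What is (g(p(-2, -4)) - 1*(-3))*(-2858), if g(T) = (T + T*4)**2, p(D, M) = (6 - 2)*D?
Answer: -4581374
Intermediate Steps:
p(D, M) = 4*D
g(T) = 25*T**2 (g(T) = (T + 4*T)**2 = (5*T)**2 = 25*T**2)
(g(p(-2, -4)) - 1*(-3))*(-2858) = (25*(4*(-2))**2 - 1*(-3))*(-2858) = (25*(-8)**2 + 3)*(-2858) = (25*64 + 3)*(-2858) = (1600 + 3)*(-2858) = 1603*(-2858) = -4581374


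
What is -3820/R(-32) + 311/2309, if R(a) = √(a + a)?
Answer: 311/2309 + 955*I/2 ≈ 0.13469 + 477.5*I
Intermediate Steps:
R(a) = √2*√a (R(a) = √(2*a) = √2*√a)
-3820/R(-32) + 311/2309 = -3820*(-I/8) + 311/2309 = -(-955)*I/2 + 311/2309 = 955*I/2 + 311/2309 = 311/2309 + 955*I/2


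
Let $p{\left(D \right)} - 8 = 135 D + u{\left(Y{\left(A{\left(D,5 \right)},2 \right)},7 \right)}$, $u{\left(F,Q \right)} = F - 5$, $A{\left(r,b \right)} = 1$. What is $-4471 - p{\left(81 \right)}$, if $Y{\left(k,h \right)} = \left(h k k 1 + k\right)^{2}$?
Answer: $-15418$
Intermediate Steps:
$Y{\left(k,h \right)} = \left(k + h k^{2}\right)^{2}$ ($Y{\left(k,h \right)} = \left(h k k + k\right)^{2} = \left(h k^{2} + k\right)^{2} = \left(k + h k^{2}\right)^{2}$)
$u{\left(F,Q \right)} = -5 + F$ ($u{\left(F,Q \right)} = F - 5 = -5 + F$)
$p{\left(D \right)} = 12 + 135 D$ ($p{\left(D \right)} = 8 - \left(5 - 135 D - 1^{2} \left(1 + 2 \cdot 1\right)^{2}\right) = 8 - \left(5 - \left(1 + 2\right)^{2} - 135 D\right) = 8 - \left(5 - 9 - 135 D\right) = 8 + \left(135 D + \left(-5 + 1 \cdot 9\right)\right) = 8 + \left(135 D + \left(-5 + 9\right)\right) = 8 + \left(135 D + 4\right) = 8 + \left(4 + 135 D\right) = 12 + 135 D$)
$-4471 - p{\left(81 \right)} = -4471 - \left(12 + 135 \cdot 81\right) = -4471 - \left(12 + 10935\right) = -4471 - 10947 = -15418$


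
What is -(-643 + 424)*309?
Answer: 67671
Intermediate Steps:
-(-643 + 424)*309 = -(-219)*309 = -1*(-67671) = 67671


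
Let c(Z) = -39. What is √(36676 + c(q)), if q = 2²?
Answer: √36637 ≈ 191.41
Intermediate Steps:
q = 4
√(36676 + c(q)) = √(36676 - 39) = √36637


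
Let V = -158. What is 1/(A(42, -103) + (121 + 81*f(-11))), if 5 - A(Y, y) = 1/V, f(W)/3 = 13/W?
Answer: -1738/280123 ≈ -0.0062044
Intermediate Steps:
f(W) = 39/W (f(W) = 3*(13/W) = 39/W)
A(Y, y) = 791/158 (A(Y, y) = 5 - 1/(-158) = 5 - 1*(-1/158) = 5 + 1/158 = 791/158)
1/(A(42, -103) + (121 + 81*f(-11))) = 1/(791/158 + (121 + 81*(39/(-11)))) = 1/(791/158 + (121 + 81*(39*(-1/11)))) = 1/(791/158 + (121 + 81*(-39/11))) = 1/(791/158 + (121 - 3159/11)) = 1/(791/158 - 1828/11) = 1/(-280123/1738) = -1738/280123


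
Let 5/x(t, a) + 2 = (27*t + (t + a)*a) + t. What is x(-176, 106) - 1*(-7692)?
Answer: 18999239/2470 ≈ 7692.0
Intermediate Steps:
x(t, a) = 5/(-2 + 28*t + a*(a + t)) (x(t, a) = 5/(-2 + ((27*t + (t + a)*a) + t)) = 5/(-2 + ((27*t + (a + t)*a) + t)) = 5/(-2 + ((27*t + a*(a + t)) + t)) = 5/(-2 + (28*t + a*(a + t))) = 5/(-2 + 28*t + a*(a + t)))
x(-176, 106) - 1*(-7692) = 5/(-2 + 106² + 28*(-176) + 106*(-176)) - 1*(-7692) = 5/(-2 + 11236 - 4928 - 18656) + 7692 = 5/(-12350) + 7692 = 5*(-1/12350) + 7692 = -1/2470 + 7692 = 18999239/2470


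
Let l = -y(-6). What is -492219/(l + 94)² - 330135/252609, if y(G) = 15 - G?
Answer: -42032746262/448717787 ≈ -93.673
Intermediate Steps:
l = -21 (l = -(15 - 1*(-6)) = -(15 + 6) = -1*21 = -21)
-492219/(l + 94)² - 330135/252609 = -492219/(-21 + 94)² - 330135/252609 = -492219/(73²) - 330135*1/252609 = -492219/5329 - 110045/84203 = -42032746262/448717787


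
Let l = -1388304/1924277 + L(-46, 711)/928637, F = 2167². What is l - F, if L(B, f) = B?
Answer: -8391342774162412551/1786954820449 ≈ -4.6959e+6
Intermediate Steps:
F = 4695889
l = -1289318978390/1786954820449 (l = -1388304/1924277 - 46/928637 = -1289318978390/1786954820449 ≈ -0.72152)
l - F = -1289318978390/1786954820449 - 1*4695889 = -1289318978390/1786954820449 - 4695889 = -8391342774162412551/1786954820449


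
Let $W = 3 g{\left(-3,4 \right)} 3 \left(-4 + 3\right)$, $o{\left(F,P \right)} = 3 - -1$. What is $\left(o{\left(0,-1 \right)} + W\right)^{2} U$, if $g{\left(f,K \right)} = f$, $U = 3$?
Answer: $2883$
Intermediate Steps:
$o{\left(F,P \right)} = 4$ ($o{\left(F,P \right)} = 3 + 1 = 4$)
$W = 27$ ($W = 3 \left(-3\right) 3 \left(-4 + 3\right) = - 9 \cdot 3 \left(-1\right) = \left(-9\right) \left(-3\right) = 27$)
$\left(o{\left(0,-1 \right)} + W\right)^{2} U = \left(4 + 27\right)^{2} \cdot 3 = 31^{2} \cdot 3 = 961 \cdot 3 = 2883$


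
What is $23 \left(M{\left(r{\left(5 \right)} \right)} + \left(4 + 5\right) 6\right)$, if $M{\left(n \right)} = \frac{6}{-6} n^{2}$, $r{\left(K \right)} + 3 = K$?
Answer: $1150$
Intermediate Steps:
$r{\left(K \right)} = -3 + K$
$M{\left(n \right)} = - n^{2}$ ($M{\left(n \right)} = 6 \left(- \frac{1}{6}\right) n^{2} = - n^{2}$)
$23 \left(M{\left(r{\left(5 \right)} \right)} + \left(4 + 5\right) 6\right) = 23 \left(- \left(-3 + 5\right)^{2} + \left(4 + 5\right) 6\right) = 23 \left(- 2^{2} + 9 \cdot 6\right) = 23 \left(\left(-1\right) 4 + 54\right) = 23 \left(-4 + 54\right) = 23 \cdot 50 = 1150$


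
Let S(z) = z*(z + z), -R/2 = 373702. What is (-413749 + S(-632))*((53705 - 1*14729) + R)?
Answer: -272814914372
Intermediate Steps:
R = -747404 (R = -2*373702 = -747404)
S(z) = 2*z² (S(z) = z*(2*z) = 2*z²)
(-413749 + S(-632))*((53705 - 1*14729) + R) = (-413749 + 2*(-632)²)*((53705 - 1*14729) - 747404) = (-413749 + 2*399424)*((53705 - 14729) - 747404) = (-413749 + 798848)*(38976 - 747404) = 385099*(-708428) = -272814914372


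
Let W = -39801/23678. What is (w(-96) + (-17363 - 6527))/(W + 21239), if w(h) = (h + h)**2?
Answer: 307198372/502857241 ≈ 0.61091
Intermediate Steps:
W = -39801/23678 (W = -39801*1/23678 = -39801/23678 ≈ -1.6809)
w(h) = 4*h**2 (w(h) = (2*h)**2 = 4*h**2)
(w(-96) + (-17363 - 6527))/(W + 21239) = (4*(-96)**2 + (-17363 - 6527))/(-39801/23678 + 21239) = (4*9216 - 23890)/(502857241/23678) = (36864 - 23890)*(23678/502857241) = 12974*(23678/502857241) = 307198372/502857241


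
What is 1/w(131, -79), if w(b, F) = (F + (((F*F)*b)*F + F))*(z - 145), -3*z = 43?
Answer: 3/30873191626 ≈ 9.7172e-11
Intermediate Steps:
z = -43/3 (z = -1/3*43 = -43/3 ≈ -14.333)
w(b, F) = -956*F/3 - 478*b*F**3/3 (w(b, F) = (F + (((F*F)*b)*F + F))*(-43/3 - 145) = (F + ((F**2*b)*F + F))*(-478/3) = (F + ((b*F**2)*F + F))*(-478/3) = (F + (b*F**3 + F))*(-478/3) = (F + (F + b*F**3))*(-478/3) = (2*F + b*F**3)*(-478/3) = -956*F/3 - 478*b*F**3/3)
1/w(131, -79) = 1/(-478/3*(-79)*(2 + 131*(-79)**2)) = 1/(-478/3*(-79)*(2 + 131*6241)) = 1/(-478/3*(-79)*(2 + 817571)) = 1/(-478/3*(-79)*817573) = 1/(30873191626/3) = 3/30873191626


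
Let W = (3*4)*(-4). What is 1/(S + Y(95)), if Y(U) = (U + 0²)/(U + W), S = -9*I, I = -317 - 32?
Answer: 47/147722 ≈ 0.00031817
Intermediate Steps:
I = -349
W = -48 (W = 12*(-4) = -48)
S = 3141 (S = -9*(-349) = 3141)
Y(U) = U/(-48 + U) (Y(U) = (U + 0²)/(U - 48) = (U + 0)/(-48 + U) = U/(-48 + U))
1/(S + Y(95)) = 1/(3141 + 95/(-48 + 95)) = 1/(3141 + 95/47) = 1/(147722/47) = 47/147722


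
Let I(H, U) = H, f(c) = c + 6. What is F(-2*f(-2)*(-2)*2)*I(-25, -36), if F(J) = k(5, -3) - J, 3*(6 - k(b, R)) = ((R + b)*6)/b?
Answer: 670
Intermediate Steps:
f(c) = 6 + c
k(b, R) = 6 - (6*R + 6*b)/(3*b) (k(b, R) = 6 - (R + b)*6/(3*b) = 6 - (6*R + 6*b)/(3*b))
F(J) = 26/5 - J (F(J) = (4 - 2*(-3)/5) - J = (4 - 2*(-3)*1/5) - J = (4 + 6/5) - J = 26/5 - J)
F(-2*f(-2)*(-2)*2)*I(-25, -36) = (26/5 - (-2)*((6 - 2)*(-2))*2)*(-25) = (26/5 - (-2)*(4*(-2))*2)*(-25) = (26/5 - (-2)*(-8*2))*(-25) = (26/5 - (-2)*(-16))*(-25) = (26/5 - 1*32)*(-25) = (26/5 - 32)*(-25) = -134/5*(-25) = 670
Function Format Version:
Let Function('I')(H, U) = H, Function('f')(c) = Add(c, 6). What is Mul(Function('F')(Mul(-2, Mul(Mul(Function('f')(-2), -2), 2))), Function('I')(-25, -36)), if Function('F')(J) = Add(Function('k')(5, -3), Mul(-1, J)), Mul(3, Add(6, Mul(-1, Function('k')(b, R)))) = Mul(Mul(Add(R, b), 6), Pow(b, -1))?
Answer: 670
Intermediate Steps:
Function('f')(c) = Add(6, c)
Function('k')(b, R) = Add(6, Mul(Rational(-1, 3), Pow(b, -1), Add(Mul(6, R), Mul(6, b)))) (Function('k')(b, R) = Add(6, Mul(Rational(-1, 3), Mul(Mul(Add(R, b), 6), Pow(b, -1)))) = Add(6, Mul(Rational(-1, 3), Mul(Add(Mul(6, R), Mul(6, b)), Pow(b, -1)))) = Add(6, Mul(Rational(-1, 3), Mul(Pow(b, -1), Add(Mul(6, R), Mul(6, b))))) = Add(6, Mul(Rational(-1, 3), Pow(b, -1), Add(Mul(6, R), Mul(6, b)))))
Function('F')(J) = Add(Rational(26, 5), Mul(-1, J)) (Function('F')(J) = Add(Add(4, Mul(-2, -3, Pow(5, -1))), Mul(-1, J)) = Add(Add(4, Mul(-2, -3, Rational(1, 5))), Mul(-1, J)) = Add(Add(4, Rational(6, 5)), Mul(-1, J)) = Add(Rational(26, 5), Mul(-1, J)))
Mul(Function('F')(Mul(-2, Mul(Mul(Function('f')(-2), -2), 2))), Function('I')(-25, -36)) = Mul(Add(Rational(26, 5), Mul(-1, Mul(-2, Mul(Mul(Add(6, -2), -2), 2)))), -25) = Mul(Add(Rational(26, 5), Mul(-1, Mul(-2, Mul(Mul(4, -2), 2)))), -25) = Mul(Add(Rational(26, 5), Mul(-1, Mul(-2, Mul(-8, 2)))), -25) = Mul(Add(Rational(26, 5), Mul(-1, Mul(-2, -16))), -25) = Mul(Add(Rational(26, 5), Mul(-1, 32)), -25) = Mul(Add(Rational(26, 5), -32), -25) = Mul(Rational(-134, 5), -25) = 670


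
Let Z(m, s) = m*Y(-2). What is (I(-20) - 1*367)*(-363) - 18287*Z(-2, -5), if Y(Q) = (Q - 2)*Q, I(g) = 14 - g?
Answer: 413471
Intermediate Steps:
Y(Q) = Q*(-2 + Q) (Y(Q) = (-2 + Q)*Q = Q*(-2 + Q))
Z(m, s) = 8*m (Z(m, s) = m*(-2*(-2 - 2)) = m*(-2*(-4)) = m*8 = 8*m)
(I(-20) - 1*367)*(-363) - 18287*Z(-2, -5) = ((14 - 1*(-20)) - 1*367)*(-363) - 146296*(-2) = ((14 + 20) - 367)*(-363) - 18287*(-16) = (34 - 367)*(-363) + 292592 = -333*(-363) + 292592 = 120879 + 292592 = 413471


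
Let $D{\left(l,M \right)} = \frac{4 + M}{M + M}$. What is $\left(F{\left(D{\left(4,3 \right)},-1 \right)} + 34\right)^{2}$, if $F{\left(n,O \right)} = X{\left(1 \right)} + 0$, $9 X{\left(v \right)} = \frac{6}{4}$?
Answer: $\frac{42025}{36} \approx 1167.4$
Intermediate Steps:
$X{\left(v \right)} = \frac{1}{6}$ ($X{\left(v \right)} = \frac{6 \cdot \frac{1}{4}}{9} = \frac{1}{9} \cdot \frac{3}{2} = \frac{1}{6}$)
$D{\left(l,M \right)} = \frac{4 + M}{2 M}$
$F{\left(n,O \right)} = \frac{1}{6}$ ($F{\left(n,O \right)} = \frac{1}{6} + 0 = \frac{1}{6}$)
$\left(F{\left(D{\left(4,3 \right)},-1 \right)} + 34\right)^{2} = \left(\frac{1}{6} + 34\right)^{2} = \left(\frac{205}{6}\right)^{2} = \frac{42025}{36}$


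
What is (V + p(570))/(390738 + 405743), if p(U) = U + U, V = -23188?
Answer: -22048/796481 ≈ -0.027682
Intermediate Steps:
p(U) = 2*U
(V + p(570))/(390738 + 405743) = (-23188 + 2*570)/(390738 + 405743) = (-23188 + 1140)/796481 = -22048*1/796481 = -22048/796481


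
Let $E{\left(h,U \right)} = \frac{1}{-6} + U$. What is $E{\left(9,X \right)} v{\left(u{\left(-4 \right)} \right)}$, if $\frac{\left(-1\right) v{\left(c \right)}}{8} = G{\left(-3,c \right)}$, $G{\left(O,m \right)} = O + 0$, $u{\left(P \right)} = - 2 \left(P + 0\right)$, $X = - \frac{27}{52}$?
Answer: $- \frac{214}{13} \approx -16.462$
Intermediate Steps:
$X = - \frac{27}{52}$ ($X = \left(-27\right) \frac{1}{52} = - \frac{27}{52} \approx -0.51923$)
$u{\left(P \right)} = - 2 P$
$G{\left(O,m \right)} = O$
$E{\left(h,U \right)} = - \frac{1}{6} + U$
$v{\left(c \right)} = 24$ ($v{\left(c \right)} = \left(-8\right) \left(-3\right) = 24$)
$E{\left(9,X \right)} v{\left(u{\left(-4 \right)} \right)} = \left(- \frac{1}{6} - \frac{27}{52}\right) 24 = \left(- \frac{107}{156}\right) 24 = - \frac{214}{13}$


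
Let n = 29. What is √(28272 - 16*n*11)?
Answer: 8*√362 ≈ 152.21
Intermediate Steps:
√(28272 - 16*n*11) = √(28272 - 16*29*11) = √(28272 - 464*11) = √(28272 - 5104) = √23168 = 8*√362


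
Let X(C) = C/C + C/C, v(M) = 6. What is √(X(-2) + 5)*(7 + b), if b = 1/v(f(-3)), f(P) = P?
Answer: 43*√7/6 ≈ 18.961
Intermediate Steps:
X(C) = 2 (X(C) = 1 + 1 = 2)
b = ⅙ (b = 1/6 = ⅙ ≈ 0.16667)
√(X(-2) + 5)*(7 + b) = √(2 + 5)*(7 + ⅙) = √7*(43/6) = 43*√7/6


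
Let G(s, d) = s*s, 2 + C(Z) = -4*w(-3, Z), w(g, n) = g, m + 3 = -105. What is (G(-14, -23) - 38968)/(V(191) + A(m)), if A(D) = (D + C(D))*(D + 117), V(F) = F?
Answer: 38772/691 ≈ 56.110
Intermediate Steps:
m = -108 (m = -3 - 105 = -108)
C(Z) = 10 (C(Z) = -2 - 4*(-3) = -2 + 12 = 10)
G(s, d) = s²
A(D) = (10 + D)*(117 + D) (A(D) = (D + 10)*(D + 117) = (10 + D)*(117 + D))
(G(-14, -23) - 38968)/(V(191) + A(m)) = ((-14)² - 38968)/(191 + (1170 + (-108)² + 127*(-108))) = (196 - 38968)/(191 + (1170 + 11664 - 13716)) = -38772/(191 - 882) = -38772/(-691) = -38772*(-1/691) = 38772/691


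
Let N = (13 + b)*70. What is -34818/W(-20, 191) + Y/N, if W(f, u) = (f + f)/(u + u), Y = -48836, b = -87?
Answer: 861230239/2590 ≈ 3.3252e+5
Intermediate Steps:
N = -5180 (N = (13 - 87)*70 = -74*70 = -5180)
W(f, u) = f/u (W(f, u) = (2*f)/((2*u)) = (2*f)*(1/(2*u)) = f/u)
-34818/W(-20, 191) + Y/N = -34818/((-20/191)) - 48836/(-5180) = -34818/((-20*1/191)) - 48836*(-1/5180) = -34818/(-20/191) + 12209/1295 = -34818*(-191/20) + 12209/1295 = 3325119/10 + 12209/1295 = 861230239/2590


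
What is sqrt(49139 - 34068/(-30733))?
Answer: sqrt(46413682076015)/30733 ≈ 221.68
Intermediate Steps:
sqrt(49139 - 34068/(-30733)) = sqrt(49139 - 34068*(-1/30733)) = sqrt(49139 + 34068/30733) = sqrt(1510222955/30733) = sqrt(46413682076015)/30733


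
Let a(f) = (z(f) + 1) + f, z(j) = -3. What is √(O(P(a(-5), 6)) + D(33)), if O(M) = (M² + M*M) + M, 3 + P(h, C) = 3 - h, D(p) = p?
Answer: √138 ≈ 11.747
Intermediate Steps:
a(f) = -2 + f (a(f) = (-3 + 1) + f = -2 + f)
P(h, C) = -h (P(h, C) = -3 + (3 - h) = -h)
O(M) = M + 2*M² (O(M) = (M² + M²) + M = 2*M² + M = M + 2*M²)
√(O(P(a(-5), 6)) + D(33)) = √((-(-2 - 5))*(1 + 2*(-(-2 - 5))) + 33) = √((-1*(-7))*(1 + 2*(-1*(-7))) + 33) = √(7*(1 + 2*7) + 33) = √(7*(1 + 14) + 33) = √(7*15 + 33) = √(105 + 33) = √138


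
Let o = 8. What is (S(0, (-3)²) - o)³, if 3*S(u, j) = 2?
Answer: -10648/27 ≈ -394.37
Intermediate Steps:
S(u, j) = ⅔ (S(u, j) = (⅓)*2 = ⅔)
(S(0, (-3)²) - o)³ = (⅔ - 1*8)³ = (⅔ - 8)³ = (-22/3)³ = -10648/27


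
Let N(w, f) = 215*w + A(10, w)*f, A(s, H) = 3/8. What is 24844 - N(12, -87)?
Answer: 178373/8 ≈ 22297.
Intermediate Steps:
A(s, H) = 3/8 (A(s, H) = 3*(⅛) = 3/8)
N(w, f) = 215*w + 3*f/8
24844 - N(12, -87) = 24844 - (215*12 + (3/8)*(-87)) = 24844 - (2580 - 261/8) = 24844 - 1*20379/8 = 24844 - 20379/8 = 178373/8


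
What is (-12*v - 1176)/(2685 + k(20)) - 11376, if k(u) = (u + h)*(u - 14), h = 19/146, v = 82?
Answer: -43152088/3793 ≈ -11377.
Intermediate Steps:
h = 19/146 (h = 19*(1/146) = 19/146 ≈ 0.13014)
k(u) = (-14 + u)*(19/146 + u) (k(u) = (u + 19/146)*(u - 14) = (19/146 + u)*(-14 + u) = (-14 + u)*(19/146 + u))
(-12*v - 1176)/(2685 + k(20)) - 11376 = (-12*82 - 1176)/(2685 + (-133/73 + 20² - 2025/146*20)) - 11376 = (-984 - 1176)/(2685 + (-133/73 + 400 - 20250/73)) - 11376 = -2160/(2685 + 8817/73) - 11376 = -2160/204822/73 - 11376 = -2160*73/204822 - 11376 = -2920/3793 - 11376 = -43152088/3793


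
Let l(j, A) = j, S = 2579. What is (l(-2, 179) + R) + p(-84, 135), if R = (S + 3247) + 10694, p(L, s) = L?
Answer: 16434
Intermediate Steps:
R = 16520 (R = (2579 + 3247) + 10694 = 5826 + 10694 = 16520)
(l(-2, 179) + R) + p(-84, 135) = (-2 + 16520) - 84 = 16518 - 84 = 16434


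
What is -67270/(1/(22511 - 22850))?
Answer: 22804530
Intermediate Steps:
-67270/(1/(22511 - 22850)) = -67270/(1/(-339)) = -67270/(-1/339) = -67270*(-339) = 22804530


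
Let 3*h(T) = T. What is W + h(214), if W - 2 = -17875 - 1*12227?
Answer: -90086/3 ≈ -30029.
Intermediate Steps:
h(T) = T/3
W = -30100 (W = 2 + (-17875 - 1*12227) = 2 + (-17875 - 12227) = 2 - 30102 = -30100)
W + h(214) = -30100 + (⅓)*214 = -30100 + 214/3 = -90086/3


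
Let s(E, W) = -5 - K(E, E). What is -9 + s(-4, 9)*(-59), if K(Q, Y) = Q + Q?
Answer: -186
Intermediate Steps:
K(Q, Y) = 2*Q
s(E, W) = -5 - 2*E
-9 + s(-4, 9)*(-59) = -9 + (-5 - 2*(-4))*(-59) = -9 + (-5 + 8)*(-59) = -9 + 3*(-59) = -9 - 177 = -186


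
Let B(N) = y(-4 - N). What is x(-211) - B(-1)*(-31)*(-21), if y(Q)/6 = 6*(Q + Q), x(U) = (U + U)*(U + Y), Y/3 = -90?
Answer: 343598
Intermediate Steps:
Y = -270 (Y = 3*(-90) = -270)
x(U) = 2*U*(-270 + U) (x(U) = (U + U)*(U - 270) = (2*U)*(-270 + U) = 2*U*(-270 + U))
y(Q) = 72*Q (y(Q) = 6*(6*(Q + Q)) = 6*(6*(2*Q)) = 6*(12*Q) = 72*Q)
B(N) = -288 - 72*N (B(N) = 72*(-4 - N) = -288 - 72*N)
x(-211) - B(-1)*(-31)*(-21) = 2*(-211)*(-270 - 211) - (-288 - 72*(-1))*(-31)*(-21) = 2*(-211)*(-481) - (-288 + 72)*(-31)*(-21) = 202982 - (-216*(-31))*(-21) = 202982 - 6696*(-21) = 202982 - 1*(-140616) = 202982 + 140616 = 343598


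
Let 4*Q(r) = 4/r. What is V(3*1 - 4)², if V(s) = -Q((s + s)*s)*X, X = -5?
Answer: 25/4 ≈ 6.2500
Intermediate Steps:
Q(r) = 1/r (Q(r) = (4/r)/4 = 1/r)
V(s) = 5/(2*s²) (V(s) = -(-5)/((s + s)*s) = -(-5)/((2*s)*s) = -(-5)/(2*s²) = 5/(2*s²))
V(3*1 - 4)² = (5/(2*(3*1 - 4)²))² = (5/(2*(3 - 4)²))² = ((5/2)/(-1)²)² = ((5/2)*1)² = (5/2)² = 25/4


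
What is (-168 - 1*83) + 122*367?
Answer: 44523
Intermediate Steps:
(-168 - 1*83) + 122*367 = (-168 - 83) + 44774 = -251 + 44774 = 44523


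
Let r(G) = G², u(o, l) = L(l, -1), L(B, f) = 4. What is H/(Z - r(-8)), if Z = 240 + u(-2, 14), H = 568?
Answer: 142/45 ≈ 3.1556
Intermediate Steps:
u(o, l) = 4
Z = 244 (Z = 240 + 4 = 244)
H/(Z - r(-8)) = 568/(244 - 1*(-8)²) = 568/(244 - 1*64) = 568/(244 - 64) = 568/180 = 568*(1/180) = 142/45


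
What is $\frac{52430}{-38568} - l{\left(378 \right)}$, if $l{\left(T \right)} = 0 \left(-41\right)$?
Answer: $- \frac{26215}{19284} \approx -1.3594$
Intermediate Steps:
$l{\left(T \right)} = 0$
$\frac{52430}{-38568} - l{\left(378 \right)} = \frac{52430}{-38568} - 0 = 52430 \left(- \frac{1}{38568}\right) + 0 = - \frac{26215}{19284} + 0 = - \frac{26215}{19284}$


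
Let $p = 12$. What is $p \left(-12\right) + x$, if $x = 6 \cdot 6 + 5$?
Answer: $-103$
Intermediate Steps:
$x = 41$ ($x = 36 + 5 = 41$)
$p \left(-12\right) + x = 12 \left(-12\right) + 41 = -144 + 41 = -103$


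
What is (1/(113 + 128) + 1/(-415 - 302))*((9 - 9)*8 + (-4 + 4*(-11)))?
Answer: -7616/57599 ≈ -0.13222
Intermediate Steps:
(1/(113 + 128) + 1/(-415 - 302))*((9 - 9)*8 + (-4 + 4*(-11))) = (1/241 + 1/(-717))*(0*8 + (-4 - 44)) = (1/241 - 1/717)*(0 - 48) = (476/172797)*(-48) = -7616/57599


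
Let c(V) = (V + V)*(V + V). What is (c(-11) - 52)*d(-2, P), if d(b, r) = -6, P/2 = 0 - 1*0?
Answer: -2592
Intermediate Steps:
P = 0 (P = 2*(0 - 1*0) = 2*(0 + 0) = 2*0 = 0)
c(V) = 4*V² (c(V) = (2*V)*(2*V) = 4*V²)
(c(-11) - 52)*d(-2, P) = (4*(-11)² - 52)*(-6) = (4*121 - 52)*(-6) = (484 - 52)*(-6) = 432*(-6) = -2592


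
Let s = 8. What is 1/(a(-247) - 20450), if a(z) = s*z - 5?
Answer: -1/22431 ≈ -4.4581e-5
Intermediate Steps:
a(z) = -5 + 8*z (a(z) = 8*z - 5 = -5 + 8*z)
1/(a(-247) - 20450) = 1/((-5 + 8*(-247)) - 20450) = 1/((-5 - 1976) - 20450) = 1/(-1981 - 20450) = 1/(-22431) = -1/22431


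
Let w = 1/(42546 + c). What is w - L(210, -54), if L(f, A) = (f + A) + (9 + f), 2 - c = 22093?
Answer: -7670624/20455 ≈ -375.00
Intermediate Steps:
c = -22091 (c = 2 - 1*22093 = 2 - 22093 = -22091)
w = 1/20455 (w = 1/(42546 - 22091) = 1/20455 ≈ 4.8888e-5)
L(f, A) = 9 + A + 2*f (L(f, A) = (A + f) + (9 + f) = 9 + A + 2*f)
w - L(210, -54) = 1/20455 - (9 - 54 + 2*210) = 1/20455 - (9 - 54 + 420) = 1/20455 - 1*375 = 1/20455 - 375 = -7670624/20455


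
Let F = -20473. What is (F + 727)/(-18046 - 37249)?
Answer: 19746/55295 ≈ 0.35710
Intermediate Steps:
(F + 727)/(-18046 - 37249) = (-20473 + 727)/(-18046 - 37249) = -19746/(-55295) = -19746*(-1/55295) = 19746/55295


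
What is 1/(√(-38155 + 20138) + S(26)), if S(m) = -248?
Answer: -248/79521 - I*√18017/79521 ≈ -0.0031187 - 0.0016879*I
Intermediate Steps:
1/(√(-38155 + 20138) + S(26)) = 1/(√(-38155 + 20138) - 248) = 1/(√(-18017) - 248) = 1/(I*√18017 - 248) = 1/(-248 + I*√18017)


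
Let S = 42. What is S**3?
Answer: 74088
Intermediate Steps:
S**3 = 42**3 = 74088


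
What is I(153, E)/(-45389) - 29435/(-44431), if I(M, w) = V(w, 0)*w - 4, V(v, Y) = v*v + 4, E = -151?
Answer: 154336795144/2016678659 ≈ 76.530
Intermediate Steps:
V(v, Y) = 4 + v**2 (V(v, Y) = v**2 + 4 = 4 + v**2)
I(M, w) = -4 + w*(4 + w**2) (I(M, w) = (4 + w**2)*w - 4 = w*(4 + w**2) - 4 = -4 + w*(4 + w**2))
I(153, E)/(-45389) - 29435/(-44431) = (-4 - 151*(4 + (-151)**2))/(-45389) - 29435/(-44431) = (-4 - 151*(4 + 22801))*(-1/45389) - 29435*(-1/44431) = (-4 - 151*22805)*(-1/45389) + 29435/44431 = (-4 - 3443555)*(-1/45389) + 29435/44431 = -3443559*(-1/45389) + 29435/44431 = 3443559/45389 + 29435/44431 = 154336795144/2016678659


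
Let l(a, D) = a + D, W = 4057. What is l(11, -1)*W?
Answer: 40570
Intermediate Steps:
l(a, D) = D + a
l(11, -1)*W = (-1 + 11)*4057 = 10*4057 = 40570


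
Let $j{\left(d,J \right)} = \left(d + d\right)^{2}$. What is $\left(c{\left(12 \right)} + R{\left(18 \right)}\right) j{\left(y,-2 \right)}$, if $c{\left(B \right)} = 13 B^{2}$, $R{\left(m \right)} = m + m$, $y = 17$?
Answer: $2205648$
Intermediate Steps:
$R{\left(m \right)} = 2 m$
$j{\left(d,J \right)} = 4 d^{2}$ ($j{\left(d,J \right)} = \left(2 d\right)^{2} = 4 d^{2}$)
$\left(c{\left(12 \right)} + R{\left(18 \right)}\right) j{\left(y,-2 \right)} = \left(13 \cdot 12^{2} + 2 \cdot 18\right) 4 \cdot 17^{2} = \left(13 \cdot 144 + 36\right) 4 \cdot 289 = \left(1872 + 36\right) 1156 = 1908 \cdot 1156 = 2205648$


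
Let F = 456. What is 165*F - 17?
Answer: 75223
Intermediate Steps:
165*F - 17 = 165*456 - 17 = 75240 - 17 = 75223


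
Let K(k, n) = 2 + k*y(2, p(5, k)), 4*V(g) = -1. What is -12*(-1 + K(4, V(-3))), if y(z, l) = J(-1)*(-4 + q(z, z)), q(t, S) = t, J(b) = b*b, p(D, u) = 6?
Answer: 84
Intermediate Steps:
J(b) = b**2
V(g) = -1/4 (V(g) = (1/4)*(-1) = -1/4)
y(z, l) = -4 + z (y(z, l) = (-1)**2*(-4 + z) = 1*(-4 + z) = -4 + z)
K(k, n) = 2 - 2*k (K(k, n) = 2 + k*(-4 + 2) = 2 + k*(-2) = 2 - 2*k)
-12*(-1 + K(4, V(-3))) = -12*(-1 + (2 - 2*4)) = -12*(-1 + (2 - 8)) = -12*(-1 - 6) = -12*(-7) = 84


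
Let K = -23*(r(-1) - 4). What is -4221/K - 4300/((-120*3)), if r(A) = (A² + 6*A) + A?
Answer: -6632/1035 ≈ -6.4077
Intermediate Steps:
r(A) = A² + 7*A
K = 230 (K = -23*(-(7 - 1) - 4) = -23*(-1*6 - 4) = -23*(-6 - 4) = -23*(-10) = 230)
-4221/K - 4300/((-120*3)) = -4221/230 - 4300/((-120*3)) = -4221*1/230 - 4300/(-360) = -4221/230 - 4300*(-1/360) = -4221/230 + 215/18 = -6632/1035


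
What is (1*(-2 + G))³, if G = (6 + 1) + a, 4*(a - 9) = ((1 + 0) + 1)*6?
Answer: 4913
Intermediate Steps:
a = 12 (a = 9 + (((1 + 0) + 1)*6)/4 = 9 + ((1 + 1)*6)/4 = 9 + (2*6)/4 = 9 + (¼)*12 = 9 + 3 = 12)
G = 19 (G = (6 + 1) + 12 = 7 + 12 = 19)
(1*(-2 + G))³ = (1*(-2 + 19))³ = (1*17)³ = 17³ = 4913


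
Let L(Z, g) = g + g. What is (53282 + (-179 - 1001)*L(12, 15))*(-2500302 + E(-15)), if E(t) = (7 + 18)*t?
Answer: -44717106114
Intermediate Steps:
L(Z, g) = 2*g
E(t) = 25*t
(53282 + (-179 - 1001)*L(12, 15))*(-2500302 + E(-15)) = (53282 + (-179 - 1001)*(2*15))*(-2500302 + 25*(-15)) = (53282 - 1180*30)*(-2500302 - 375) = (53282 - 35400)*(-2500677) = 17882*(-2500677) = -44717106114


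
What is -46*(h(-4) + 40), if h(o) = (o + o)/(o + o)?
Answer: -1886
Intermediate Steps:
h(o) = 1 (h(o) = (2*o)/((2*o)) = (2*o)*(1/(2*o)) = 1)
-46*(h(-4) + 40) = -46*(1 + 40) = -46*41 = -1886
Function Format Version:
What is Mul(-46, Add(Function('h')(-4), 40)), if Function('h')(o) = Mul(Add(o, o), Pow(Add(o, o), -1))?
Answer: -1886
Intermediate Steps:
Function('h')(o) = 1 (Function('h')(o) = Mul(Mul(2, o), Pow(Mul(2, o), -1)) = Mul(Mul(2, o), Mul(Rational(1, 2), Pow(o, -1))) = 1)
Mul(-46, Add(Function('h')(-4), 40)) = Mul(-46, Add(1, 40)) = Mul(-46, 41) = -1886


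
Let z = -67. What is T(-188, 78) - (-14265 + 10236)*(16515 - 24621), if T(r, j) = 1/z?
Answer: -2188157959/67 ≈ -3.2659e+7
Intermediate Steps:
T(r, j) = -1/67 (T(r, j) = 1/(-67) = -1/67)
T(-188, 78) - (-14265 + 10236)*(16515 - 24621) = -1/67 - (-14265 + 10236)*(16515 - 24621) = -1/67 - (-4029)*(-8106) = -1/67 - 1*32659074 = -1/67 - 32659074 = -2188157959/67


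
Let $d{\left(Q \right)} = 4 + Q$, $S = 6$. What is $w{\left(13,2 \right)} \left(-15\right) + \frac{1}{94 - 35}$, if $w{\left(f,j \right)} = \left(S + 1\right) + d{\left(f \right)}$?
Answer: $- \frac{21239}{59} \approx -359.98$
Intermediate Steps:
$w{\left(f,j \right)} = 11 + f$ ($w{\left(f,j \right)} = \left(6 + 1\right) + \left(4 + f\right) = 7 + \left(4 + f\right) = 11 + f$)
$w{\left(13,2 \right)} \left(-15\right) + \frac{1}{94 - 35} = \left(11 + 13\right) \left(-15\right) + \frac{1}{94 - 35} = 24 \left(-15\right) + \frac{1}{59} = -360 + \frac{1}{59} = - \frac{21239}{59}$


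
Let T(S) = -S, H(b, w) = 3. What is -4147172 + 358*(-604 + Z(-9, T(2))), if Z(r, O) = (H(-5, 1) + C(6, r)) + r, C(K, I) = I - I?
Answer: -4365552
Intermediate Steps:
C(K, I) = 0
Z(r, O) = 3 + r (Z(r, O) = (3 + 0) + r = 3 + r)
-4147172 + 358*(-604 + Z(-9, T(2))) = -4147172 + 358*(-604 + (3 - 9)) = -4147172 + 358*(-604 - 6) = -4147172 + 358*(-610) = -4147172 - 218380 = -4365552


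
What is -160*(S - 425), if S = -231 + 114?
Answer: 86720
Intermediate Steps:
S = -117
-160*(S - 425) = -160*(-117 - 425) = -160*(-542) = 86720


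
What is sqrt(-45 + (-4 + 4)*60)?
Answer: 3*I*sqrt(5) ≈ 6.7082*I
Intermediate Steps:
sqrt(-45 + (-4 + 4)*60) = sqrt(-45 + 0*60) = sqrt(-45 + 0) = sqrt(-45) = 3*I*sqrt(5)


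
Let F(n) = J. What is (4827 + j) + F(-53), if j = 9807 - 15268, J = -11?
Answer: -645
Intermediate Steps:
F(n) = -11
j = -5461
(4827 + j) + F(-53) = (4827 - 5461) - 11 = -634 - 11 = -645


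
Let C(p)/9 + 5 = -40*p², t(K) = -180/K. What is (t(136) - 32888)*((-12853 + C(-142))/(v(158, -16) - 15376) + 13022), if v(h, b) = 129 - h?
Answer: -116227232319988/261885 ≈ -4.4381e+8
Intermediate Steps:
C(p) = -45 - 360*p² (C(p) = -45 + 9*(-40*p²) = -45 - 360*p²)
(t(136) - 32888)*((-12853 + C(-142))/(v(158, -16) - 15376) + 13022) = (-180/136 - 32888)*((-12853 + (-45 - 360*(-142)²))/((129 - 1*158) - 15376) + 13022) = (-180*1/136 - 32888)*((-12853 + (-45 - 360*20164))/((129 - 158) - 15376) + 13022) = (-45/34 - 32888)*((-12853 + (-45 - 7259040))/(-29 - 15376) + 13022) = -1118237*((-12853 - 7259085)/(-15405) + 13022)/34 = -1118237*(-7271938*(-1/15405) + 13022)/34 = -1118237*(7271938/15405 + 13022)/34 = -1118237/34*207875848/15405 = -116227232319988/261885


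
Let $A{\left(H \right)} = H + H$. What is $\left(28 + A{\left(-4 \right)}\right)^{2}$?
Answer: $400$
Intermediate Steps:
$A{\left(H \right)} = 2 H$
$\left(28 + A{\left(-4 \right)}\right)^{2} = \left(28 + 2 \left(-4\right)\right)^{2} = \left(28 - 8\right)^{2} = 20^{2} = 400$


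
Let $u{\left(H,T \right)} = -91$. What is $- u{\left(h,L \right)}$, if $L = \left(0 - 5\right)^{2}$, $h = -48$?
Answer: $91$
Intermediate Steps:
$L = 25$ ($L = \left(-5\right)^{2} = 25$)
$- u{\left(h,L \right)} = \left(-1\right) \left(-91\right) = 91$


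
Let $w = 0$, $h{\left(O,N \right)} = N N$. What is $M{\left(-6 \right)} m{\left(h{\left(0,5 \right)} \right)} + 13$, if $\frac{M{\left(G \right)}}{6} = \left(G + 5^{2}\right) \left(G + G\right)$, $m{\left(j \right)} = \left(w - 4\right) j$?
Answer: $136813$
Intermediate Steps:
$h{\left(O,N \right)} = N^{2}$
$m{\left(j \right)} = - 4 j$ ($m{\left(j \right)} = \left(0 - 4\right) j = - 4 j$)
$M{\left(G \right)} = 12 G \left(25 + G\right)$ ($M{\left(G \right)} = 6 \left(G + 5^{2}\right) \left(G + G\right) = 6 \left(G + 25\right) 2 G = 6 \left(25 + G\right) 2 G = 6 \cdot 2 G \left(25 + G\right) = 12 G \left(25 + G\right)$)
$M{\left(-6 \right)} m{\left(h{\left(0,5 \right)} \right)} + 13 = 12 \left(-6\right) \left(25 - 6\right) \left(- 4 \cdot 5^{2}\right) + 13 = 12 \left(-6\right) 19 \left(\left(-4\right) 25\right) + 13 = \left(-1368\right) \left(-100\right) + 13 = 136800 + 13 = 136813$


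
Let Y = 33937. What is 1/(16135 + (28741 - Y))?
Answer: 1/10939 ≈ 9.1416e-5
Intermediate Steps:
1/(16135 + (28741 - Y)) = 1/(16135 + (28741 - 1*33937)) = 1/(16135 + (28741 - 33937)) = 1/(16135 - 5196) = 1/10939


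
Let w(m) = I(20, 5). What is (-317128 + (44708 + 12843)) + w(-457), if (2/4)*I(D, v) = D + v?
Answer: -259527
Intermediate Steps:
I(D, v) = 2*D + 2*v (I(D, v) = 2*(D + v) = 2*D + 2*v)
w(m) = 50 (w(m) = 2*20 + 2*5 = 40 + 10 = 50)
(-317128 + (44708 + 12843)) + w(-457) = (-317128 + (44708 + 12843)) + 50 = (-317128 + 57551) + 50 = -259577 + 50 = -259527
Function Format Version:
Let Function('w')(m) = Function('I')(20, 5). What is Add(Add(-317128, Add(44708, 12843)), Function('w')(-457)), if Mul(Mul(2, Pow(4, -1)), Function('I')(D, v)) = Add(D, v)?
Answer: -259527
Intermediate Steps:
Function('I')(D, v) = Add(Mul(2, D), Mul(2, v)) (Function('I')(D, v) = Mul(2, Add(D, v)) = Add(Mul(2, D), Mul(2, v)))
Function('w')(m) = 50 (Function('w')(m) = Add(Mul(2, 20), Mul(2, 5)) = Add(40, 10) = 50)
Add(Add(-317128, Add(44708, 12843)), Function('w')(-457)) = Add(Add(-317128, Add(44708, 12843)), 50) = Add(Add(-317128, 57551), 50) = Add(-259577, 50) = -259527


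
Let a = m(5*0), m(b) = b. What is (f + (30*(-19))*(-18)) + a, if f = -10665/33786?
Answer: 38514855/3754 ≈ 10260.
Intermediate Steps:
a = 0 (a = 5*0 = 0)
f = -1185/3754 (f = -10665*1/33786 = -1185/3754 ≈ -0.31566)
(f + (30*(-19))*(-18)) + a = (-1185/3754 + (30*(-19))*(-18)) + 0 = (-1185/3754 - 570*(-18)) + 0 = (-1185/3754 + 10260) + 0 = 38514855/3754 + 0 = 38514855/3754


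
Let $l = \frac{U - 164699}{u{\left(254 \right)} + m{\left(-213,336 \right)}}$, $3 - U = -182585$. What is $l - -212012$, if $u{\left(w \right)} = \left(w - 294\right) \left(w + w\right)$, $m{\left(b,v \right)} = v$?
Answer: $\frac{4236829919}{19984} \approx 2.1201 \cdot 10^{5}$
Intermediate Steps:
$u{\left(w \right)} = 2 w \left(-294 + w\right)$ ($u{\left(w \right)} = \left(-294 + w\right) 2 w = 2 w \left(-294 + w\right)$)
$U = 182588$ ($U = 3 - -182585 = 3 + 182585 = 182588$)
$l = - \frac{17889}{19984}$ ($l = \frac{182588 - 164699}{2 \cdot 254 \left(-294 + 254\right) + 336} = \frac{17889}{2 \cdot 254 \left(-40\right) + 336} = \frac{17889}{-20320 + 336} = \frac{17889}{-19984} = 17889 \left(- \frac{1}{19984}\right) = - \frac{17889}{19984} \approx -0.89517$)
$l - -212012 = - \frac{17889}{19984} - -212012 = - \frac{17889}{19984} + 212012 = \frac{4236829919}{19984}$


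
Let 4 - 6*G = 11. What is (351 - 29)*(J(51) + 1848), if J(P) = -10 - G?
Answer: 1776635/3 ≈ 5.9221e+5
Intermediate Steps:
G = -7/6 (G = 2/3 - 1/6*11 = 2/3 - 11/6 = -7/6 ≈ -1.1667)
J(P) = -53/6 (J(P) = -10 - 1*(-7/6) = -10 + 7/6 = -53/6)
(351 - 29)*(J(51) + 1848) = (351 - 29)*(-53/6 + 1848) = 322*(11035/6) = 1776635/3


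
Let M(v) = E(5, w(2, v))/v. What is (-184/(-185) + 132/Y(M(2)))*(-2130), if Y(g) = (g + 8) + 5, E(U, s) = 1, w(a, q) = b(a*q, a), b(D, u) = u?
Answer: -2546912/111 ≈ -22945.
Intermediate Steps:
w(a, q) = a
M(v) = 1/v
Y(g) = 13 + g (Y(g) = (8 + g) + 5 = 13 + g)
(-184/(-185) + 132/Y(M(2)))*(-2130) = (-184/(-185) + 132/(13 + 1/2))*(-2130) = (-184*(-1/185) + 132/(13 + ½))*(-2130) = (184/185 + 132/(27/2))*(-2130) = (184/185 + 132*(2/27))*(-2130) = (184/185 + 88/9)*(-2130) = (17936/1665)*(-2130) = -2546912/111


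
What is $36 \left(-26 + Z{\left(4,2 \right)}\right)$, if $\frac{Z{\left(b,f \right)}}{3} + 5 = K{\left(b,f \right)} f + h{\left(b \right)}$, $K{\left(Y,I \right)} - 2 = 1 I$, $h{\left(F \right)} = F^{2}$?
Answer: $1116$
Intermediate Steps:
$K{\left(Y,I \right)} = 2 + I$ ($K{\left(Y,I \right)} = 2 + 1 I = 2 + I$)
$Z{\left(b,f \right)} = -15 + 3 b^{2} + 3 f \left(2 + f\right)$ ($Z{\left(b,f \right)} = -15 + 3 \left(\left(2 + f\right) f + b^{2}\right) = -15 + 3 \left(f \left(2 + f\right) + b^{2}\right) = -15 + 3 \left(b^{2} + f \left(2 + f\right)\right) = -15 + \left(3 b^{2} + 3 f \left(2 + f\right)\right) = -15 + 3 b^{2} + 3 f \left(2 + f\right)$)
$36 \left(-26 + Z{\left(4,2 \right)}\right) = 36 \left(-26 + \left(-15 + 3 \cdot 4^{2} + 3 \cdot 2 \left(2 + 2\right)\right)\right) = 36 \left(-26 + \left(-15 + 3 \cdot 16 + 3 \cdot 2 \cdot 4\right)\right) = 36 \left(-26 + \left(-15 + 48 + 24\right)\right) = 36 \left(-26 + 57\right) = 36 \cdot 31 = 1116$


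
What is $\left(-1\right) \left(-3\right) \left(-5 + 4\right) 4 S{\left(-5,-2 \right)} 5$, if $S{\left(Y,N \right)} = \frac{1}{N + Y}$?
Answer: $\frac{60}{7} \approx 8.5714$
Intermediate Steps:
$\left(-1\right) \left(-3\right) \left(-5 + 4\right) 4 S{\left(-5,-2 \right)} 5 = \left(-1\right) \left(-3\right) \left(-5 + 4\right) 4 \frac{1}{-2 - 5} \cdot 5 = 3 \left(\left(-1\right) 4\right) \frac{1}{-7} \cdot 5 = 3 \left(-4\right) \left(\left(- \frac{1}{7}\right) 5\right) = \left(-12\right) \left(- \frac{5}{7}\right) = \frac{60}{7}$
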